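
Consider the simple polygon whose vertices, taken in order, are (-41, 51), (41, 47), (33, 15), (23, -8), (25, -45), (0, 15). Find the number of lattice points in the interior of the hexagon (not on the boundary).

The shoelace formula gives twice the area as |((-41)·47 − 41·51) + (41·15 − 33·47) + (33·(-8) − 23·15) + (23·(-45) − 25·(-8)) + (25·15 − 0·(-45)) + (0·51 − (-41)·15)| = 5408, so the area is 2704.
Summing gcd(|Δx|,|Δy|) over the edges gives the boundary count: gcd(82,4) + gcd(8,32) + gcd(10,23) + gcd(2,37) + gcd(25,60) + gcd(41,36) = 2+8+1+1+5+1 = 18.
By Pick's theorem A = I + B/2 − 1, so I = 2704 − 18/2 + 1 = 2696.

2696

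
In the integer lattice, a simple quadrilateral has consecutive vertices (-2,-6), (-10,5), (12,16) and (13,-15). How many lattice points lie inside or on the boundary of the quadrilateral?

By the shoelace formula, twice the signed area is |((-2)·5 − (-10)·(-6)) + ((-10)·16 − 12·5) + (12·(-15) − 13·16) + (13·(-6) − (-2)·(-15))| = 786, so the area is 393.
The number of boundary lattice points is Σ gcd(|Δx|,|Δy|) = gcd(8,11) + gcd(22,11) + gcd(1,31) + gcd(15,9) = 1+11+1+3 = 16.
Pick's theorem gives I = A − B/2 + 1 = 393 − 16/2 + 1 = 386, so the closed region contains I + B = 386 + 16 = 402 lattice points.

402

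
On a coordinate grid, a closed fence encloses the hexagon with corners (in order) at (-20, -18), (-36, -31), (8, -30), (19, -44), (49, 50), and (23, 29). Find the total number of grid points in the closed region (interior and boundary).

By the shoelace formula, twice the signed area is |((-20)·(-31) − (-36)·(-18)) + ((-36)·(-30) − 8·(-31)) + (8·(-44) − 19·(-30)) + (19·50 − 49·(-44)) + (49·29 − 23·50) + (23·(-18) − (-20)·29)| = 5061, so the area is 2530.5.
Along each edge there are gcd(|Δx|,|Δy|)+1 lattice points, so counting each shared vertex once the boundary has gcd(16,13) + gcd(44,1) + gcd(11,14) + gcd(30,94) + gcd(26,21) + gcd(43,47) = 1+1+1+2+1+1 = 7.
Pick's theorem gives I = A − B/2 + 1 = 2530.5 − 7/2 + 1 = 2528, so the closed region contains I + B = 2528 + 7 = 2535 lattice points.

2535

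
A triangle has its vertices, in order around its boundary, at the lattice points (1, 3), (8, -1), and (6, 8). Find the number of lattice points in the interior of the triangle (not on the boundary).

25

Using the shoelace formula, 2A = |[1·(-1) − 8·3] + [8·8 − 6·(-1)] + [6·3 − 1·8]| = 55, so the area is 27.5.
Summing gcd(|Δx|,|Δy|) over the edges gives the boundary count: gcd(7,4) + gcd(2,9) + gcd(5,5) = 1+1+5 = 7.
By Pick's theorem A = I + B/2 − 1, so I = 27.5 − 7/2 + 1 = 25.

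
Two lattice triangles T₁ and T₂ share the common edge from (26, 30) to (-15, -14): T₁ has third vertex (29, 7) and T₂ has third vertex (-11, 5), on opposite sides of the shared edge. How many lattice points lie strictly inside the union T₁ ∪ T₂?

The union is the simple quadrilateral with vertices (26, 30), (29, 7), (-15, -14), (-11, 5) in order.
Using the shoelace formula, 2A = |[26·7 − 29·30] + [29·(-14) − (-15)·7] + [(-15)·5 − (-11)·(-14)] + [(-11)·30 − 26·5]| = 1678, so the area is 839.
Along each edge there are gcd(|Δx|,|Δy|)+1 lattice points, so counting each shared vertex once the boundary has gcd(3,23) + gcd(44,21) + gcd(4,19) + gcd(37,25) = 1+1+1+1 = 4.
By Pick's theorem I = A − B/2 + 1 = 839 − 4/2 + 1 = 838.

838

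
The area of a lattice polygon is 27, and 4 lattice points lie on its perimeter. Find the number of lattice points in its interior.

26

From Pick's theorem, I = A − B/2 + 1 = 27 − 4/2 + 1 = 26.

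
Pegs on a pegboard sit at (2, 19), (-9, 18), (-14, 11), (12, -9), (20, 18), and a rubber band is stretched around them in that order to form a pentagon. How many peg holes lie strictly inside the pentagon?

545

Using the shoelace formula, 2A = |(2·18 − (-9)·19) + ((-9)·11 − (-14)·18) + ((-14)·(-9) − 12·11) + (12·18 − 20·(-9)) + (20·19 − 2·18)| = 1094, so the area is 547.
Summing gcd(|Δx|,|Δy|) over the edges gives the boundary count: gcd(11,1) + gcd(5,7) + gcd(26,20) + gcd(8,27) + gcd(18,1) = 1+1+2+1+1 = 6.
Pick's theorem gives I = A − B/2 + 1 = 547 − 6/2 + 1 = 545.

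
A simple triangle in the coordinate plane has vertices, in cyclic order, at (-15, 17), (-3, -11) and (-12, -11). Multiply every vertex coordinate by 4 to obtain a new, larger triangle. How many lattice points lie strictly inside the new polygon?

Using the shoelace formula, 2A = |[(-15)·(-11) − (-3)·17] + [(-3)·(-11) − (-12)·(-11)] + [(-12)·17 − (-15)·(-11)]| = 252, so the area is 126.
Summing gcd(|Δx|,|Δy|) over the edges gives the boundary count: gcd(12,28) + gcd(9,0) + gcd(3,28) = 4+9+1 = 14.
Scaling by 4 multiplies the area by 4² = 16 (so the new area is 2016) and multiplies the boundary lattice-point count by 4, giving 56.
By Pick's theorem, the interior count of the dilated polygon is 2016 − 56/2 + 1 = 1989.

1989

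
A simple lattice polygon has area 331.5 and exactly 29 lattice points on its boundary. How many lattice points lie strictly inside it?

318

From Pick's theorem, I = A − B/2 + 1 = 331.5 − 29/2 + 1 = 318.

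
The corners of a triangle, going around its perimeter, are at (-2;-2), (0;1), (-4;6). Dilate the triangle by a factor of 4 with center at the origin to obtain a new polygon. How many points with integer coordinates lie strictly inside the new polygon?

169

By the shoelace formula, twice the signed area is |((-2)·1 − 0·(-2)) + (0·6 − (-4)·1) + ((-4)·(-2) − (-2)·6)| = 22, so the area is 11.
The number of boundary lattice points is Σ gcd(|Δx|,|Δy|) = gcd(2,3) + gcd(4,5) + gcd(2,8) = 1+1+2 = 4.
Scaling by 4 multiplies the area by 4² = 16 (so the new area is 176) and multiplies the boundary lattice-point count by 4, giving 16.
By Pick's theorem, the interior count of the dilated polygon is 176 − 16/2 + 1 = 169.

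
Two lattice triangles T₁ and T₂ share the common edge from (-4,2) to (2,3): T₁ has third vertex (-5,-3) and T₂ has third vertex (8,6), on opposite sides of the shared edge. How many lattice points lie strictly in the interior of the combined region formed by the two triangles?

17

The union is the simple quadrilateral with vertices (-4,2), (-5,-3), (2,3), (8,6) in order.
The shoelace formula gives twice the area as |((-4)·(-3) − (-5)·2) + ((-5)·3 − 2·(-3)) + (2·6 − 8·3) + (8·2 − (-4)·6)| = 41, so the area is 20.5.
Summing gcd(|Δx|,|Δy|) over the edges gives the boundary count: gcd(1,5) + gcd(7,6) + gcd(6,3) + gcd(12,4) = 1+1+3+4 = 9.
By Pick's theorem I = A − B/2 + 1 = 20.5 − 9/2 + 1 = 17.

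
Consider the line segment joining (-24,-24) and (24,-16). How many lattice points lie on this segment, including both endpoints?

The number of lattice points on a segment between lattice points is gcd(|Δx|,|Δy|) + 1 = gcd(48,8) + 1 = 8 + 1 = 9.

9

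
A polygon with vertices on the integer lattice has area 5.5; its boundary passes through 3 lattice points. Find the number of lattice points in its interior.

Pick's theorem A = I + B/2 − 1 rearranges to I = A − B/2 + 1 = 5.5 − 3/2 + 1 = 5.

5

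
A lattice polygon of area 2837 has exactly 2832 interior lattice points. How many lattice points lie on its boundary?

Pick's theorem gives A = I + B/2 − 1, so B = 2(A − I + 1) = 2(2837 − 2832 + 1) = 12.

12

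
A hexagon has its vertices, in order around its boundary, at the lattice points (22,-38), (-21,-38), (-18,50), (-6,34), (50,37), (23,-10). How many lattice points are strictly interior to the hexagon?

3779

By the shoelace formula, twice the signed area is |[22·(-38) − (-21)·(-38)] + [(-21)·50 − (-18)·(-38)] + [(-18)·34 − (-6)·50] + [(-6)·37 − 50·34] + [50·(-10) − 23·37] + [23·(-38) − 22·(-10)]| = 7607, so the area is 3803.5.
The number of boundary lattice points is Σ gcd(|Δx|,|Δy|) = gcd(43,0) + gcd(3,88) + gcd(12,16) + gcd(56,3) + gcd(27,47) + gcd(1,28) = 43+1+4+1+1+1 = 51.
Pick's theorem gives I = A − B/2 + 1 = 3803.5 − 51/2 + 1 = 3779.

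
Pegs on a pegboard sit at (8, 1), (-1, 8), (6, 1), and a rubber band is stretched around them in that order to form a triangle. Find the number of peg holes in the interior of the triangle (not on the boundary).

3

The shoelace formula gives twice the area as |[8·8 − (-1)·1] + [(-1)·1 − 6·8] + [6·1 − 8·1]| = 14, so the area is 7.
The number of boundary lattice points is Σ gcd(|Δx|,|Δy|) = gcd(9,7) + gcd(7,7) + gcd(2,0) = 1+7+2 = 10.
By Pick's theorem A = I + B/2 − 1, so I = 7 − 10/2 + 1 = 3.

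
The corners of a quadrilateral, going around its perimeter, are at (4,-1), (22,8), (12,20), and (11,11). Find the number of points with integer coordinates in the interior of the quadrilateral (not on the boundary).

122

The shoelace formula gives twice the area as |(4·8 − 22·(-1)) + (22·20 − 12·8) + (12·11 − 11·20) + (11·(-1) − 4·11)| = 255, so the area is 255/2.
Summing gcd(|Δx|,|Δy|) over the edges gives the boundary count: gcd(18,9) + gcd(10,12) + gcd(1,9) + gcd(7,12) = 9+2+1+1 = 13.
By Pick's theorem A = I + B/2 − 1, so I = 255/2 − 13/2 + 1 = 122.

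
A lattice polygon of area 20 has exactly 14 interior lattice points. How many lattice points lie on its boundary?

14

Pick's theorem gives A = I + B/2 − 1, so B = 2(A − I + 1) = 2(20 − 14 + 1) = 14.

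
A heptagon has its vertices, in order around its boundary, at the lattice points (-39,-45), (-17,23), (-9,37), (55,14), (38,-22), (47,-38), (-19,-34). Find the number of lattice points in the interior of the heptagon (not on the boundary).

4590

Using the shoelace formula, 2A = |((-39)·23 − (-17)·(-45)) + ((-17)·37 − (-9)·23) + ((-9)·14 − 55·37) + (55·(-22) − 38·14) + (38·(-38) − 47·(-22)) + (47·(-34) − (-19)·(-38)) + ((-19)·(-45) − (-39)·(-34))| = 9188, so the area is 4594.
The number of boundary lattice points is Σ gcd(|Δx|,|Δy|) = gcd(22,68) + gcd(8,14) + gcd(64,23) + gcd(17,36) + gcd(9,16) + gcd(66,4) + gcd(20,11) = 2+2+1+1+1+2+1 = 10.
Pick's theorem gives I = A − B/2 + 1 = 4594 − 10/2 + 1 = 4590.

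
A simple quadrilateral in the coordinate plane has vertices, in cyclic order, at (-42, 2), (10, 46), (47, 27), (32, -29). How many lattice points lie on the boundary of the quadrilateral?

Summing gcd(|Δx|,|Δy|) over the edges gives the boundary count: gcd(52,44) + gcd(37,19) + gcd(15,56) + gcd(74,31) = 4+1+1+1 = 7.

7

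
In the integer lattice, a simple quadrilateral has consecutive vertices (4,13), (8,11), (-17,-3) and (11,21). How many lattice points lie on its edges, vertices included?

8

Summing gcd(|Δx|,|Δy|) over the edges gives the boundary count: gcd(4,2) + gcd(25,14) + gcd(28,24) + gcd(7,8) = 2+1+4+1 = 8.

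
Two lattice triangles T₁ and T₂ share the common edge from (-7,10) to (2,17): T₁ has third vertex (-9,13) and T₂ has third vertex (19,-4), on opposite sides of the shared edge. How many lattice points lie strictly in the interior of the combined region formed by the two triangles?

173

The union is the simple quadrilateral with vertices (-7,10), (-9,13), (2,17), (19,-4) in order.
Using the shoelace formula, 2A = |[(-7)·13 − (-9)·10] + [(-9)·17 − 2·13] + [2·(-4) − 19·17] + [19·10 − (-7)·(-4)]| = 349, so the area is 349/2.
Along each edge there are gcd(|Δx|,|Δy|)+1 lattice points, so counting each shared vertex once the boundary has gcd(2,3) + gcd(11,4) + gcd(17,21) + gcd(26,14) = 1+1+1+2 = 5.
By Pick's theorem I = A − B/2 + 1 = 349/2 − 5/2 + 1 = 173.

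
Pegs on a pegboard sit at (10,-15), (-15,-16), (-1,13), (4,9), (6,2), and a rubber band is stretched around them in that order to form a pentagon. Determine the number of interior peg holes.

The shoelace formula gives twice the area as |[10·(-16) − (-15)·(-15)] + [(-15)·13 − (-1)·(-16)] + [(-1)·9 − 4·13] + [4·2 − 6·9] + [6·(-15) − 10·2]| = 813, so the area is 813/2.
Along each edge there are gcd(|Δx|,|Δy|)+1 lattice points, so counting each shared vertex once the boundary has gcd(25,1) + gcd(14,29) + gcd(5,4) + gcd(2,7) + gcd(4,17) = 1+1+1+1+1 = 5.
Pick's theorem gives I = A − B/2 + 1 = 813/2 − 5/2 + 1 = 405.

405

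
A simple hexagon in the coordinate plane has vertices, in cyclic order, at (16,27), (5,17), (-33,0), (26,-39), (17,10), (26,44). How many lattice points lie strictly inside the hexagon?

The shoelace formula gives twice the area as |[16·17 − 5·27] + [5·0 − (-33)·17] + [(-33)·(-39) − 26·0] + [26·10 − 17·(-39)] + [17·44 − 26·10] + [26·27 − 16·44]| = 3394, so the area is 1697.
Along each edge there are gcd(|Δx|,|Δy|)+1 lattice points, so counting each shared vertex once the boundary has gcd(11,10) + gcd(38,17) + gcd(59,39) + gcd(9,49) + gcd(9,34) + gcd(10,17) = 1+1+1+1+1+1 = 6.
By Pick's theorem A = I + B/2 − 1, so I = 1697 − 6/2 + 1 = 1695.

1695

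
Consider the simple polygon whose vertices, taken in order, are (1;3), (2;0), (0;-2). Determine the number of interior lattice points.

3

The shoelace formula gives twice the area as |(1·0 − 2·3) + (2·(-2) − 0·0) + (0·3 − 1·(-2))| = 8, so the area is 4.
Summing gcd(|Δx|,|Δy|) over the edges gives the boundary count: gcd(1,3) + gcd(2,2) + gcd(1,5) = 1+2+1 = 4.
Pick's theorem gives I = A − B/2 + 1 = 4 − 4/2 + 1 = 3.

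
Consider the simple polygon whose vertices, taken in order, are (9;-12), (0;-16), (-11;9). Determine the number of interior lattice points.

134

By the shoelace formula, twice the signed area is |[9·(-16) − 0·(-12)] + [0·9 − (-11)·(-16)] + [(-11)·(-12) − 9·9]| = 269, so the area is 269/2.
Along each edge there are gcd(|Δx|,|Δy|)+1 lattice points, so counting each shared vertex once the boundary has gcd(9,4) + gcd(11,25) + gcd(20,21) = 1+1+1 = 3.
By Pick's theorem A = I + B/2 − 1, so I = 269/2 − 3/2 + 1 = 134.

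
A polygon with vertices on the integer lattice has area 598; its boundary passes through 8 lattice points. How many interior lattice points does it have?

595

Pick's theorem A = I + B/2 − 1 rearranges to I = A − B/2 + 1 = 598 − 8/2 + 1 = 595.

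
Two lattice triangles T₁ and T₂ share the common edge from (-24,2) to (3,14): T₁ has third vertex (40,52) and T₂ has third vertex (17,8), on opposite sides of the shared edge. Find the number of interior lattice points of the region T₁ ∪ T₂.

454

The union is the simple quadrilateral with vertices (-24,2), (40,52), (3,14), (17,8) in order.
By the shoelace formula, twice the signed area is |[(-24)·52 − 40·2] + [40·14 − 3·52] + [3·8 − 17·14] + [17·2 − (-24)·8]| = 912, so the area is 456.
The number of boundary lattice points is Σ gcd(|Δx|,|Δy|) = gcd(64,50) + gcd(37,38) + gcd(14,6) + gcd(41,6) = 2+1+2+1 = 6.
By Pick's theorem I = A − B/2 + 1 = 456 − 6/2 + 1 = 454.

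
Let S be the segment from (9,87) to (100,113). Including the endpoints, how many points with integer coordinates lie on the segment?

The number of lattice points on a segment between lattice points is gcd(|Δx|,|Δy|) + 1 = gcd(91,26) + 1 = 13 + 1 = 14.

14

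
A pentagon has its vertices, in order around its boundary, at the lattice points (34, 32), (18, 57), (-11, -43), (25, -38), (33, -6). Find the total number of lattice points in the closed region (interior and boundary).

Using the shoelace formula, 2A = |(34·57 − 18·32) + (18·(-43) − (-11)·57) + ((-11)·(-38) − 25·(-43)) + (25·(-6) − 33·(-38)) + (33·32 − 34·(-6))| = 5072, so the area is 2536.
The number of boundary lattice points is Σ gcd(|Δx|,|Δy|) = gcd(16,25) + gcd(29,100) + gcd(36,5) + gcd(8,32) + gcd(1,38) = 1+1+1+8+1 = 12.
Pick's theorem gives I = A − B/2 + 1 = 2536 − 12/2 + 1 = 2531, so the closed region contains I + B = 2531 + 12 = 2543 lattice points.

2543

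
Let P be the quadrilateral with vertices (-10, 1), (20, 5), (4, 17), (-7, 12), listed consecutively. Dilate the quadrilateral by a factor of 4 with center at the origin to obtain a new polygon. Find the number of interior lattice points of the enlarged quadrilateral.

By the shoelace formula, twice the signed area is |[(-10)·5 − 20·1] + [20·17 − 4·5] + [4·12 − (-7)·17] + [(-7)·1 − (-10)·12]| = 530, so the area is 265.
The number of boundary lattice points is Σ gcd(|Δx|,|Δy|) = gcd(30,4) + gcd(16,12) + gcd(11,5) + gcd(3,11) = 2+4+1+1 = 8.
Scaling by 4 multiplies the area by 4² = 16 (so the new area is 4240) and multiplies the boundary lattice-point count by 4, giving 32.
By Pick's theorem, the interior count of the dilated polygon is 4240 − 32/2 + 1 = 4225.

4225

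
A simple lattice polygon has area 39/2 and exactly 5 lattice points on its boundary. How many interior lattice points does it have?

From Pick's theorem, I = A − B/2 + 1 = 39/2 − 5/2 + 1 = 18.

18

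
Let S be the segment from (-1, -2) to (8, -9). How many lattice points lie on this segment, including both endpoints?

The number of lattice points on a segment between lattice points is gcd(|Δx|,|Δy|) + 1 = gcd(9,7) + 1 = 1 + 1 = 2.

2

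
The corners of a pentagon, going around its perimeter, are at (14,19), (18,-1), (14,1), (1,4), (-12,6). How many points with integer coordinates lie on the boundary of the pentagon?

21

Summing gcd(|Δx|,|Δy|) over the edges gives the boundary count: gcd(4,20) + gcd(4,2) + gcd(13,3) + gcd(13,2) + gcd(26,13) = 4+2+1+1+13 = 21.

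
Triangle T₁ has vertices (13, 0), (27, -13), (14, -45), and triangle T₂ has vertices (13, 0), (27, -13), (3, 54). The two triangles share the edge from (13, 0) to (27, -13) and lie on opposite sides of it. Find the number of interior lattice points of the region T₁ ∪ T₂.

620

The union is the simple quadrilateral with vertices (13, 0), (14, -45), (27, -13), (3, 54) in order.
The shoelace formula gives twice the area as |[13·(-45) − 14·0] + [14·(-13) − 27·(-45)] + [27·54 − 3·(-13)] + [3·0 − 13·54]| = 1243, so the area is 621.5.
The number of boundary lattice points is Σ gcd(|Δx|,|Δy|) = gcd(1,45) + gcd(13,32) + gcd(24,67) + gcd(10,54) = 1+1+1+2 = 5.
By Pick's theorem I = A − B/2 + 1 = 621.5 − 5/2 + 1 = 620.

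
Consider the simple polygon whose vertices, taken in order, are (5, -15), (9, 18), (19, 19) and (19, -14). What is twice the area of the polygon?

The shoelace formula gives twice the area as |[5·18 − 9·(-15)] + [9·19 − 19·18] + [19·(-14) − 19·19] + [19·(-15) − 5·(-14)]| = 788, so the area is 394.

788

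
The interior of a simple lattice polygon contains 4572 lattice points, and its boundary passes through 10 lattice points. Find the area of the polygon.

By Pick's theorem, A = I + B/2 − 1 = 4572 + 10/2 − 1 = 4576.

4576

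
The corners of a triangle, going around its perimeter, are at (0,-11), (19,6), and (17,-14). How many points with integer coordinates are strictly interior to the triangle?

172

By the shoelace formula, twice the signed area is |[0·6 − 19·(-11)] + [19·(-14) − 17·6] + [17·(-11) − 0·(-14)]| = 346, so the area is 173.
Summing gcd(|Δx|,|Δy|) over the edges gives the boundary count: gcd(19,17) + gcd(2,20) + gcd(17,3) = 1+2+1 = 4.
By Pick's theorem A = I + B/2 − 1, so I = 173 − 4/2 + 1 = 172.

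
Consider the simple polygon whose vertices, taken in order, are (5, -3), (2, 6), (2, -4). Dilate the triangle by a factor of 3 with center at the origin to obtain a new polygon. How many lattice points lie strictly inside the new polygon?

115

By the shoelace formula, twice the signed area is |[5·6 − 2·(-3)] + [2·(-4) − 2·6] + [2·(-3) − 5·(-4)]| = 30, so the area is 15.
Summing gcd(|Δx|,|Δy|) over the edges gives the boundary count: gcd(3,9) + gcd(0,10) + gcd(3,1) = 3+10+1 = 14.
Scaling by 3 multiplies the area by 3² = 9 (so the new area is 135) and multiplies the boundary lattice-point count by 3, giving 42.
By Pick's theorem, the interior count of the dilated polygon is 135 − 42/2 + 1 = 115.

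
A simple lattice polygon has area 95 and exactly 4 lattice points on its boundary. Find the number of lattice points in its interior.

From Pick's theorem, I = A − B/2 + 1 = 95 − 4/2 + 1 = 94.

94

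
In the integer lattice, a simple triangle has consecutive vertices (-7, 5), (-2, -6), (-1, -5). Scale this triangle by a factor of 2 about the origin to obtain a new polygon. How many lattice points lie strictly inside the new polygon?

Using the shoelace formula, 2A = |((-7)·(-6) − (-2)·5) + ((-2)·(-5) − (-1)·(-6)) + ((-1)·5 − (-7)·(-5))| = 16, so the area is 8.
Summing gcd(|Δx|,|Δy|) over the edges gives the boundary count: gcd(5,11) + gcd(1,1) + gcd(6,10) = 1+1+2 = 4.
Scaling by 2 multiplies the area by 2² = 4 (so the new area is 32) and multiplies the boundary lattice-point count by 2, giving 8.
By Pick's theorem, the interior count of the dilated polygon is 32 − 8/2 + 1 = 29.

29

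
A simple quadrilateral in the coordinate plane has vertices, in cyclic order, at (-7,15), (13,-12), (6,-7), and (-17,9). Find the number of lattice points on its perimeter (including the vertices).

The number of boundary lattice points is Σ gcd(|Δx|,|Δy|) = gcd(20,27) + gcd(7,5) + gcd(23,16) + gcd(10,6) = 1+1+1+2 = 5.

5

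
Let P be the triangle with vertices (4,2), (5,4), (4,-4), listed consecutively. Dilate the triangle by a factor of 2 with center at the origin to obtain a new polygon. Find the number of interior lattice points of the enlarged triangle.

5

Using the shoelace formula, 2A = |(4·4 − 5·2) + (5·(-4) − 4·4) + (4·2 − 4·(-4))| = 6, so the area is 3.
Summing gcd(|Δx|,|Δy|) over the edges gives the boundary count: gcd(1,2) + gcd(1,8) + gcd(0,6) = 1+1+6 = 8.
Scaling by 2 multiplies the area by 2² = 4 (so the new area is 12) and multiplies the boundary lattice-point count by 2, giving 16.
By Pick's theorem, the interior count of the dilated polygon is 12 − 16/2 + 1 = 5.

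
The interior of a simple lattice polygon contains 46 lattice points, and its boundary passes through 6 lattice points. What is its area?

By Pick's theorem, A = I + B/2 − 1 = 46 + 6/2 − 1 = 48.

48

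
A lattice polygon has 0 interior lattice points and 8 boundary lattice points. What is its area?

Pick's theorem states A = I + B/2 − 1, so A = 0 + 8/2 − 1 = 3.

3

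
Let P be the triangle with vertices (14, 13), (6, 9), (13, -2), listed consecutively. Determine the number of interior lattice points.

The shoelace formula gives twice the area as |[14·9 − 6·13] + [6·(-2) − 13·9] + [13·13 − 14·(-2)]| = 116, so the area is 58.
Summing gcd(|Δx|,|Δy|) over the edges gives the boundary count: gcd(8,4) + gcd(7,11) + gcd(1,15) = 4+1+1 = 6.
By Pick's theorem A = I + B/2 − 1, so I = 58 − 6/2 + 1 = 56.

56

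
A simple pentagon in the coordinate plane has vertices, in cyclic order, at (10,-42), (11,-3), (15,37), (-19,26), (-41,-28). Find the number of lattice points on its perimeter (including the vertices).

Along each edge there are gcd(|Δx|,|Δy|)+1 lattice points, so counting each shared vertex once the boundary has gcd(1,39) + gcd(4,40) + gcd(34,11) + gcd(22,54) + gcd(51,14) = 1+4+1+2+1 = 9.

9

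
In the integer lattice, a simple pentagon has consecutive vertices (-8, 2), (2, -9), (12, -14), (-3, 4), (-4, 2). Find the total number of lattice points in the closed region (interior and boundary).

The shoelace formula gives twice the area as |[(-8)·(-9) − 2·2] + [2·(-14) − 12·(-9)] + [12·4 − (-3)·(-14)] + [(-3)·2 − (-4)·4] + [(-4)·2 − (-8)·2]| = 172, so the area is 86.
Along each edge there are gcd(|Δx|,|Δy|)+1 lattice points, so counting each shared vertex once the boundary has gcd(10,11) + gcd(10,5) + gcd(15,18) + gcd(1,2) + gcd(4,0) = 1+5+3+1+4 = 14.
Pick's theorem gives I = A − B/2 + 1 = 86 − 14/2 + 1 = 80, so the closed region contains I + B = 80 + 14 = 94 lattice points.

94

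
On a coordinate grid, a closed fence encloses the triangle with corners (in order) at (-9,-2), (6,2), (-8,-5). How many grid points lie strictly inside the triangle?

Using the shoelace formula, 2A = |[(-9)·2 − 6·(-2)] + [6·(-5) − (-8)·2] + [(-8)·(-2) − (-9)·(-5)]| = 49, so the area is 49/2.
Along each edge there are gcd(|Δx|,|Δy|)+1 lattice points, so counting each shared vertex once the boundary has gcd(15,4) + gcd(14,7) + gcd(1,3) = 1+7+1 = 9.
Pick's theorem gives I = A − B/2 + 1 = 49/2 − 9/2 + 1 = 21.

21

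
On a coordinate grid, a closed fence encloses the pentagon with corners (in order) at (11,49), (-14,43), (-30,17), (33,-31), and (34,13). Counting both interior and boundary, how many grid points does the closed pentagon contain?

2798

By the shoelace formula, twice the signed area is |(11·43 − (-14)·49) + ((-14)·17 − (-30)·43) + ((-30)·(-31) − 33·17) + (33·13 − 34·(-31)) + (34·49 − 11·13)| = 5586, so the area is 2793.
Along each edge there are gcd(|Δx|,|Δy|)+1 lattice points, so counting each shared vertex once the boundary has gcd(25,6) + gcd(16,26) + gcd(63,48) + gcd(1,44) + gcd(23,36) = 1+2+3+1+1 = 8.
Pick's theorem gives I = A − B/2 + 1 = 2793 − 8/2 + 1 = 2790, so the closed region contains I + B = 2790 + 8 = 2798 lattice points.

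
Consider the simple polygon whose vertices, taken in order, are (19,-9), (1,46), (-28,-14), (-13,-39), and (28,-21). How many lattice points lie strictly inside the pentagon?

Using the shoelace formula, 2A = |(19·46 − 1·(-9)) + (1·(-14) − (-28)·46) + ((-28)·(-39) − (-13)·(-14)) + ((-13)·(-21) − 28·(-39)) + (28·(-9) − 19·(-21))| = 4579, so the area is 2289.5.
The number of boundary lattice points is Σ gcd(|Δx|,|Δy|) = gcd(18,55) + gcd(29,60) + gcd(15,25) + gcd(41,18) + gcd(9,12) = 1+1+5+1+3 = 11.
Pick's theorem gives I = A − B/2 + 1 = 2289.5 − 11/2 + 1 = 2285.

2285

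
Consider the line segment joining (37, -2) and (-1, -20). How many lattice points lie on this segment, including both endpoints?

3

The number of lattice points on a segment between lattice points is gcd(|Δx|,|Δy|) + 1 = gcd(38,18) + 1 = 2 + 1 = 3.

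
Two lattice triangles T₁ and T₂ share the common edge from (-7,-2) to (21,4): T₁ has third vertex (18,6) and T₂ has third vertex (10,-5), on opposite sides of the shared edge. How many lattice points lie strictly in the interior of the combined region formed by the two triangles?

The union is the simple quadrilateral with vertices (-7,-2), (18,6), (21,4), (10,-5) in order.
Using the shoelace formula, 2A = |[(-7)·6 − 18·(-2)] + [18·4 − 21·6] + [21·(-5) − 10·4] + [10·(-2) − (-7)·(-5)]| = 260, so the area is 130.
Summing gcd(|Δx|,|Δy|) over the edges gives the boundary count: gcd(25,8) + gcd(3,2) + gcd(11,9) + gcd(17,3) = 1+1+1+1 = 4.
By Pick's theorem I = A − B/2 + 1 = 130 − 4/2 + 1 = 129.

129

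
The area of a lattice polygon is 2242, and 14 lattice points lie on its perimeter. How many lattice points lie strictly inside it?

Pick's theorem A = I + B/2 − 1 rearranges to I = A − B/2 + 1 = 2242 − 14/2 + 1 = 2236.

2236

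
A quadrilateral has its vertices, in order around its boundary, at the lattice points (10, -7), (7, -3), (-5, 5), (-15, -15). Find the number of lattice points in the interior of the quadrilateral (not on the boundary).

215

By the shoelace formula, twice the signed area is |[10·(-3) − 7·(-7)] + [7·5 − (-5)·(-3)] + [(-5)·(-15) − (-15)·5] + [(-15)·(-7) − 10·(-15)]| = 444, so the area is 222.
Along each edge there are gcd(|Δx|,|Δy|)+1 lattice points, so counting each shared vertex once the boundary has gcd(3,4) + gcd(12,8) + gcd(10,20) + gcd(25,8) = 1+4+10+1 = 16.
Pick's theorem gives I = A − B/2 + 1 = 222 − 16/2 + 1 = 215.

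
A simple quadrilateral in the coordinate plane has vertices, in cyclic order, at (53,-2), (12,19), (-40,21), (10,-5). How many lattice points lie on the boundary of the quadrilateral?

Summing gcd(|Δx|,|Δy|) over the edges gives the boundary count: gcd(41,21) + gcd(52,2) + gcd(50,26) + gcd(43,3) = 1+2+2+1 = 6.

6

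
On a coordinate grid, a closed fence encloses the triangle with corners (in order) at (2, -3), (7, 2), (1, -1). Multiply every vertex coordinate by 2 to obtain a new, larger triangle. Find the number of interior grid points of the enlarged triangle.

22

By the shoelace formula, twice the signed area is |[2·2 − 7·(-3)] + [7·(-1) − 1·2] + [1·(-3) − 2·(-1)]| = 15, so the area is 15/2.
The number of boundary lattice points is Σ gcd(|Δx|,|Δy|) = gcd(5,5) + gcd(6,3) + gcd(1,2) = 5+3+1 = 9.
Scaling by 2 multiplies the area by 2² = 4 (so the new area is 30) and multiplies the boundary lattice-point count by 2, giving 18.
By Pick's theorem, the interior count of the dilated polygon is 30 − 18/2 + 1 = 22.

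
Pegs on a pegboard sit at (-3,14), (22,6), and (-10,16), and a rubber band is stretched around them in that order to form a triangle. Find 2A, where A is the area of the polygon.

6

By the shoelace formula, twice the signed area is |[(-3)·6 − 22·14] + [22·16 − (-10)·6] + [(-10)·14 − (-3)·16]| = 6, so the area is 3.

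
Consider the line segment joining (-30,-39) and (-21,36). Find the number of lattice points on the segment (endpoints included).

The number of lattice points on a segment between lattice points is gcd(|Δx|,|Δy|) + 1 = gcd(9,75) + 1 = 3 + 1 = 4.

4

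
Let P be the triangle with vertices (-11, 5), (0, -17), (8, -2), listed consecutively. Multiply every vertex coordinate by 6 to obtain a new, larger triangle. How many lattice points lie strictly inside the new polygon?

By the shoelace formula, twice the signed area is |((-11)·(-17) − 0·5) + (0·(-2) − 8·(-17)) + (8·5 − (-11)·(-2))| = 341, so the area is 170.5.
Along each edge there are gcd(|Δx|,|Δy|)+1 lattice points, so counting each shared vertex once the boundary has gcd(11,22) + gcd(8,15) + gcd(19,7) = 11+1+1 = 13.
Scaling by 6 multiplies the area by 6² = 36 (so the new area is 6138) and multiplies the boundary lattice-point count by 6, giving 78.
By Pick's theorem, the interior count of the dilated polygon is 6138 − 78/2 + 1 = 6100.

6100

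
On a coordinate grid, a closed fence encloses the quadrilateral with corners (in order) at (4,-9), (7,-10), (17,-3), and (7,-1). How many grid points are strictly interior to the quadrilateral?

The shoelace formula gives twice the area as |(4·(-10) − 7·(-9)) + (7·(-3) − 17·(-10)) + (17·(-1) − 7·(-3)) + (7·(-9) − 4·(-1))| = 117, so the area is 58.5.
The number of boundary lattice points is Σ gcd(|Δx|,|Δy|) = gcd(3,1) + gcd(10,7) + gcd(10,2) + gcd(3,8) = 1+1+2+1 = 5.
By Pick's theorem A = I + B/2 − 1, so I = 58.5 − 5/2 + 1 = 57.

57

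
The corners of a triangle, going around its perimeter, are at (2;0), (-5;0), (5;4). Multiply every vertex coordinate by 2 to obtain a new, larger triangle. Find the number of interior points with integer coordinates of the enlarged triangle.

47

Using the shoelace formula, 2A = |[2·0 − (-5)·0] + [(-5)·4 − 5·0] + [5·0 − 2·4]| = 28, so the area is 14.
Summing gcd(|Δx|,|Δy|) over the edges gives the boundary count: gcd(7,0) + gcd(10,4) + gcd(3,4) = 7+2+1 = 10.
Scaling by 2 multiplies the area by 2² = 4 (so the new area is 56) and multiplies the boundary lattice-point count by 2, giving 20.
By Pick's theorem, the interior count of the dilated polygon is 56 − 20/2 + 1 = 47.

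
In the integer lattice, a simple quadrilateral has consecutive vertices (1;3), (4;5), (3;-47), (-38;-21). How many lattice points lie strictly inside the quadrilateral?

By the shoelace formula, twice the signed area is |(1·5 − 4·3) + (4·(-47) − 3·5) + (3·(-21) − (-38)·(-47)) + ((-38)·3 − 1·(-21))| = 2152, so the area is 1076.
The number of boundary lattice points is Σ gcd(|Δx|,|Δy|) = gcd(3,2) + gcd(1,52) + gcd(41,26) + gcd(39,24) = 1+1+1+3 = 6.
Pick's theorem gives I = A − B/2 + 1 = 1076 − 6/2 + 1 = 1074.

1074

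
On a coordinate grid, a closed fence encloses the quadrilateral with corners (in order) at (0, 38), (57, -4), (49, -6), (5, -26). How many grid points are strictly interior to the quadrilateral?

Using the shoelace formula, 2A = |(0·(-4) − 57·38) + (57·(-6) − 49·(-4)) + (49·(-26) − 5·(-6)) + (5·38 − 0·(-26))| = 3366, so the area is 1683.
The number of boundary lattice points is Σ gcd(|Δx|,|Δy|) = gcd(57,42) + gcd(8,2) + gcd(44,20) + gcd(5,64) = 3+2+4+1 = 10.
By Pick's theorem A = I + B/2 − 1, so I = 1683 − 10/2 + 1 = 1679.

1679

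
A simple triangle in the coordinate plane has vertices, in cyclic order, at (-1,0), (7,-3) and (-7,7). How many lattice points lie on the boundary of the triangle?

4

The number of boundary lattice points is Σ gcd(|Δx|,|Δy|) = gcd(8,3) + gcd(14,10) + gcd(6,7) = 1+2+1 = 4.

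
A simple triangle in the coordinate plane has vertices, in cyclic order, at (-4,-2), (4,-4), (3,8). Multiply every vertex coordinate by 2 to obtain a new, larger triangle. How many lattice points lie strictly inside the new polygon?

185

By the shoelace formula, twice the signed area is |[(-4)·(-4) − 4·(-2)] + [4·8 − 3·(-4)] + [3·(-2) − (-4)·8]| = 94, so the area is 47.
Summing gcd(|Δx|,|Δy|) over the edges gives the boundary count: gcd(8,2) + gcd(1,12) + gcd(7,10) = 2+1+1 = 4.
Scaling by 2 multiplies the area by 2² = 4 (so the new area is 188) and multiplies the boundary lattice-point count by 2, giving 8.
By Pick's theorem, the interior count of the dilated polygon is 188 − 8/2 + 1 = 185.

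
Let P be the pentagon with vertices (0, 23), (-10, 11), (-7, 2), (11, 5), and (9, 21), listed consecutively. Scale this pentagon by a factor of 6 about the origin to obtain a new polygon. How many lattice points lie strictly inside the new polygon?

11182

By the shoelace formula, twice the signed area is |(0·11 − (-10)·23) + ((-10)·2 − (-7)·11) + ((-7)·5 − 11·2) + (11·21 − 9·5) + (9·23 − 0·21)| = 623, so the area is 623/2.
The number of boundary lattice points is Σ gcd(|Δx|,|Δy|) = gcd(10,12) + gcd(3,9) + gcd(18,3) + gcd(2,16) + gcd(9,2) = 2+3+3+2+1 = 11.
Scaling by 6 multiplies the area by 6² = 36 (so the new area is 11214) and multiplies the boundary lattice-point count by 6, giving 66.
By Pick's theorem, the interior count of the dilated polygon is 11214 − 66/2 + 1 = 11182.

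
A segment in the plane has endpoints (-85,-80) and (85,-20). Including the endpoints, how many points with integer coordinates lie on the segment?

The number of lattice points on a segment between lattice points is gcd(|Δx|,|Δy|) + 1 = gcd(170,60) + 1 = 10 + 1 = 11.

11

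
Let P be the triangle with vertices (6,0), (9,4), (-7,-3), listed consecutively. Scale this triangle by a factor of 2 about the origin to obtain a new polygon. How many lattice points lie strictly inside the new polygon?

The shoelace formula gives twice the area as |(6·4 − 9·0) + (9·(-3) − (-7)·4) + ((-7)·0 − 6·(-3))| = 43, so the area is 43/2.
The number of boundary lattice points is Σ gcd(|Δx|,|Δy|) = gcd(3,4) + gcd(16,7) + gcd(13,3) = 1+1+1 = 3.
Scaling by 2 multiplies the area by 2² = 4 (so the new area is 86) and multiplies the boundary lattice-point count by 2, giving 6.
By Pick's theorem, the interior count of the dilated polygon is 86 − 6/2 + 1 = 84.

84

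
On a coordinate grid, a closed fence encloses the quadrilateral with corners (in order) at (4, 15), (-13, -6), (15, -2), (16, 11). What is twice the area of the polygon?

The shoelace formula gives twice the area as |(4·(-6) − (-13)·15) + ((-13)·(-2) − 15·(-6)) + (15·11 − 16·(-2)) + (16·15 − 4·11)| = 680, so the area is 340.

680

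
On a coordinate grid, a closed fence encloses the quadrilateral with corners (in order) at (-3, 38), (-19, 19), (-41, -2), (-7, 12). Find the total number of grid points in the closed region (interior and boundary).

By the shoelace formula, twice the signed area is |[(-3)·19 − (-19)·38] + [(-19)·(-2) − (-41)·19] + [(-41)·12 − (-7)·(-2)] + [(-7)·38 − (-3)·12]| = 746, so the area is 373.
Summing gcd(|Δx|,|Δy|) over the edges gives the boundary count: gcd(16,19) + gcd(22,21) + gcd(34,14) + gcd(4,26) = 1+1+2+2 = 6.
Pick's theorem gives I = A − B/2 + 1 = 373 − 6/2 + 1 = 371, so the closed region contains I + B = 371 + 6 = 377 lattice points.

377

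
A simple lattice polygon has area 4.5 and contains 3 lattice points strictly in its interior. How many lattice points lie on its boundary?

Pick's theorem gives A = I + B/2 − 1, so B = 2(A − I + 1) = 2(4.5 − 3 + 1) = 5.

5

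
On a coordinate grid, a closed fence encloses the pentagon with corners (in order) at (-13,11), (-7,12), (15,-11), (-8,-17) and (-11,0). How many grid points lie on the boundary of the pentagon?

5

Summing gcd(|Δx|,|Δy|) over the edges gives the boundary count: gcd(6,1) + gcd(22,23) + gcd(23,6) + gcd(3,17) + gcd(2,11) = 1+1+1+1+1 = 5.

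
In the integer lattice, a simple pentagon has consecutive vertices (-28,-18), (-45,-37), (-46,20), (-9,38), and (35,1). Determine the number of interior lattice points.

2941

Using the shoelace formula, 2A = |[(-28)·(-37) − (-45)·(-18)] + [(-45)·20 − (-46)·(-37)] + [(-46)·38 − (-9)·20] + [(-9)·1 − 35·38] + [35·(-18) − (-28)·1]| = 5885, so the area is 5885/2.
Summing gcd(|Δx|,|Δy|) over the edges gives the boundary count: gcd(17,19) + gcd(1,57) + gcd(37,18) + gcd(44,37) + gcd(63,19) = 1+1+1+1+1 = 5.
By Pick's theorem A = I + B/2 − 1, so I = 5885/2 − 5/2 + 1 = 2941.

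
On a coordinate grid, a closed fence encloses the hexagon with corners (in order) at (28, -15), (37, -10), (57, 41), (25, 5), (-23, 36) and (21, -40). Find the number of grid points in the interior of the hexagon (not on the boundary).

1798

The shoelace formula gives twice the area as |(28·(-10) − 37·(-15)) + (37·41 − 57·(-10)) + (57·5 − 25·41) + (25·36 − (-23)·5) + ((-23)·(-40) − 21·36) + (21·(-15) − 28·(-40))| = 3606, so the area is 1803.
Along each edge there are gcd(|Δx|,|Δy|)+1 lattice points, so counting each shared vertex once the boundary has gcd(9,5) + gcd(20,51) + gcd(32,36) + gcd(48,31) + gcd(44,76) + gcd(7,25) = 1+1+4+1+4+1 = 12.
Pick's theorem gives I = A − B/2 + 1 = 1803 − 12/2 + 1 = 1798.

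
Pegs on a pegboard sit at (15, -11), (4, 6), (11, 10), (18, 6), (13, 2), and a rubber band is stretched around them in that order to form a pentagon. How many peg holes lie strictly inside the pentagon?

The shoelace formula gives twice the area as |(15·6 − 4·(-11)) + (4·10 − 11·6) + (11·6 − 18·10) + (18·2 − 13·6) + (13·(-11) − 15·2)| = 221, so the area is 221/2.
The number of boundary lattice points is Σ gcd(|Δx|,|Δy|) = gcd(11,17) + gcd(7,4) + gcd(7,4) + gcd(5,4) + gcd(2,13) = 1+1+1+1+1 = 5.
Pick's theorem gives I = A − B/2 + 1 = 221/2 − 5/2 + 1 = 109.

109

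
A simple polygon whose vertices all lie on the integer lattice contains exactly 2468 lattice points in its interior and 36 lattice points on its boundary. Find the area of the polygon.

Pick's theorem states A = I + B/2 − 1, so A = 2468 + 36/2 − 1 = 2485.

2485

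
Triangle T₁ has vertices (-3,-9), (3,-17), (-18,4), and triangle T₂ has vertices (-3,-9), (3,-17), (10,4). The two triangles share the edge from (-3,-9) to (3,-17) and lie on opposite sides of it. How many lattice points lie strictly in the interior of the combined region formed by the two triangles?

92

The union is the simple quadrilateral with vertices (-3,-9), (-18,4), (3,-17), (10,4) in order.
By the shoelace formula, twice the signed area is |((-3)·4 − (-18)·(-9)) + ((-18)·(-17) − 3·4) + (3·4 − 10·(-17)) + (10·(-9) − (-3)·4)| = 224, so the area is 112.
The number of boundary lattice points is Σ gcd(|Δx|,|Δy|) = gcd(15,13) + gcd(21,21) + gcd(7,21) + gcd(13,13) = 1+21+7+13 = 42.
By Pick's theorem I = A − B/2 + 1 = 112 − 42/2 + 1 = 92.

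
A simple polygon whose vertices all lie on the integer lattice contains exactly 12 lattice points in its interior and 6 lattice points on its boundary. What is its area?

14

Pick's theorem states A = I + B/2 − 1, so A = 12 + 6/2 − 1 = 14.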